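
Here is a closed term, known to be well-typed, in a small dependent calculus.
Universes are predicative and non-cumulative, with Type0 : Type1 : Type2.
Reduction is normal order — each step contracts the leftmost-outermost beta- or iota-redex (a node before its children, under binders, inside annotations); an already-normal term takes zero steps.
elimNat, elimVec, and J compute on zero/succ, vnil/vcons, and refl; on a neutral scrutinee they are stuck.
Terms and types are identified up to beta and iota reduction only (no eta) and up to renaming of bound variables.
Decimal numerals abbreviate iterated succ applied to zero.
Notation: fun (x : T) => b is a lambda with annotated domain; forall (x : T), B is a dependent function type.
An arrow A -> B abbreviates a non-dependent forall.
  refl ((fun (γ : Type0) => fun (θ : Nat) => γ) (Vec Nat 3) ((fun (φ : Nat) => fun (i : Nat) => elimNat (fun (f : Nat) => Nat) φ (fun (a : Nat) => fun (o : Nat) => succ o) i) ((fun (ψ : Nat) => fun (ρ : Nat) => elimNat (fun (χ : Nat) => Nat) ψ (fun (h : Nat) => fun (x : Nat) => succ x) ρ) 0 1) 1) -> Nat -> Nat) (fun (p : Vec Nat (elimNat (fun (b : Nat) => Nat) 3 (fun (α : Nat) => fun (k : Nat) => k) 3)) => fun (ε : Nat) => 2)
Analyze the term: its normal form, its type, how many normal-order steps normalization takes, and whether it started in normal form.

normal form:
  refl (Vec Nat 3 -> Nat -> Nat) (fun (γ : Vec Nat 3) => fun (θ : Nat) => 2)
the term's type:
  Eq (Vec Nat 3 -> Nat -> Nat) (fun (γ : Vec Nat 3) => fun (θ : Nat) => 2) (fun (φ : Vec Nat 3) => fun (i : Nat) => 2)
normal-order step count: 12
started in normal form: no
first contracted redex: a beta-redex


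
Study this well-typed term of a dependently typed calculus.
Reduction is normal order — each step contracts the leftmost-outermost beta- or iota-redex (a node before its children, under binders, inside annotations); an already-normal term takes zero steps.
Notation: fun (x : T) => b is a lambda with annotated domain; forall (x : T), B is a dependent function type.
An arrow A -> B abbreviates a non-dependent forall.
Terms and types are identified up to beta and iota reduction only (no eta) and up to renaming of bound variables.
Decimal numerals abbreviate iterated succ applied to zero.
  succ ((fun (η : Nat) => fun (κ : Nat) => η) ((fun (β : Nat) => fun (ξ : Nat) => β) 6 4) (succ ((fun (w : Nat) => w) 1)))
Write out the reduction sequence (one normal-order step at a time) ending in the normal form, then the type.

reduction (normal order):
  succ ((fun (η : Nat) => fun (κ : Nat) => η) ((fun (β : Nat) => fun (ξ : Nat) => β) 6 4) (succ ((fun (w : Nat) => w) 1)))
  ~> succ ((fun (η : Nat) => (fun (κ : Nat) => fun (β : Nat) => κ) 6 4) (succ ((fun (ξ : Nat) => ξ) 1)))
  ~> succ ((fun (η : Nat) => fun (κ : Nat) => η) 6 4)
  ~> succ ((fun (η : Nat) => 6) 4)
  ~> 7
the term's type:
  Nat


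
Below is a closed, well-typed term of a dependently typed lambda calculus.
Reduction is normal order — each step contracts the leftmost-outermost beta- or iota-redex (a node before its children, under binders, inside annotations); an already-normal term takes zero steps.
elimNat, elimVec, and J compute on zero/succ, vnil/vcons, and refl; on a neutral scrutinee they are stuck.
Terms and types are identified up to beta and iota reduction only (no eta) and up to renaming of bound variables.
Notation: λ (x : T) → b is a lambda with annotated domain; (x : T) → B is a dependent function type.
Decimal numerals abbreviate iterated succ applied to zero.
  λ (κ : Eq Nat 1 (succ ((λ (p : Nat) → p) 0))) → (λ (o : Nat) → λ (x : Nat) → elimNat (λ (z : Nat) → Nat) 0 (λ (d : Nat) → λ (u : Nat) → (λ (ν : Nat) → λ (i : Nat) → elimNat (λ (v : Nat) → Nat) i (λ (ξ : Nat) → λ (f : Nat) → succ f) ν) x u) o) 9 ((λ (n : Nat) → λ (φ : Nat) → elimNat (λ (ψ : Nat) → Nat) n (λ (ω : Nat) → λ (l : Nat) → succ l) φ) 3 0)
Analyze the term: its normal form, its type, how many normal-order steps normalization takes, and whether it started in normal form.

normal form:
  λ (κ : Eq Nat 1 1) → 27
type:
  (κ : Eq Nat 1 1) → Nat
steps to reach normal form (normal order): 166
term was already normal: no
first contracted redex: a beta-redex


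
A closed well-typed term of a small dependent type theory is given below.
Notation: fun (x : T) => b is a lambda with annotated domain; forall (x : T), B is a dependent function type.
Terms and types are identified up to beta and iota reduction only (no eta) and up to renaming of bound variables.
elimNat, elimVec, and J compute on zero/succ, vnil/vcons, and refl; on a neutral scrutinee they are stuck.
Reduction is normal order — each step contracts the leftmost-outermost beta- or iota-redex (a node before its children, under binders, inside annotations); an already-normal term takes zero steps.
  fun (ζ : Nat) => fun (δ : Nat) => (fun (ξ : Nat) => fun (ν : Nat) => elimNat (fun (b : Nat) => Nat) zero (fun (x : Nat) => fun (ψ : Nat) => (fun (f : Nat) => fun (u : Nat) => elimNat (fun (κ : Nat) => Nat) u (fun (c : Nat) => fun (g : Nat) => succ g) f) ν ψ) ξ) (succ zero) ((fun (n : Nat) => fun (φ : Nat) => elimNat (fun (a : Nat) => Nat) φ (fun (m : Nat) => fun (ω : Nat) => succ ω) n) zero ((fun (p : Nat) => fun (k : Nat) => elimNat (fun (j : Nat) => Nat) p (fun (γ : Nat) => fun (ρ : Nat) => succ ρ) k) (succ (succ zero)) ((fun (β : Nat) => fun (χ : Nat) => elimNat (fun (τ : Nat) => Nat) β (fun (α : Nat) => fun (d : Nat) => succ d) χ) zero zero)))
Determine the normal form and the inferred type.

resulting normal form:
  fun (ζ : Nat) => fun (δ : Nat) => succ (succ zero)
type:
  forall (ζ : Nat), forall (δ : Nat), Nat
observation: the leftmost-outermost redex is a beta-redex, and normalization takes 24 steps.


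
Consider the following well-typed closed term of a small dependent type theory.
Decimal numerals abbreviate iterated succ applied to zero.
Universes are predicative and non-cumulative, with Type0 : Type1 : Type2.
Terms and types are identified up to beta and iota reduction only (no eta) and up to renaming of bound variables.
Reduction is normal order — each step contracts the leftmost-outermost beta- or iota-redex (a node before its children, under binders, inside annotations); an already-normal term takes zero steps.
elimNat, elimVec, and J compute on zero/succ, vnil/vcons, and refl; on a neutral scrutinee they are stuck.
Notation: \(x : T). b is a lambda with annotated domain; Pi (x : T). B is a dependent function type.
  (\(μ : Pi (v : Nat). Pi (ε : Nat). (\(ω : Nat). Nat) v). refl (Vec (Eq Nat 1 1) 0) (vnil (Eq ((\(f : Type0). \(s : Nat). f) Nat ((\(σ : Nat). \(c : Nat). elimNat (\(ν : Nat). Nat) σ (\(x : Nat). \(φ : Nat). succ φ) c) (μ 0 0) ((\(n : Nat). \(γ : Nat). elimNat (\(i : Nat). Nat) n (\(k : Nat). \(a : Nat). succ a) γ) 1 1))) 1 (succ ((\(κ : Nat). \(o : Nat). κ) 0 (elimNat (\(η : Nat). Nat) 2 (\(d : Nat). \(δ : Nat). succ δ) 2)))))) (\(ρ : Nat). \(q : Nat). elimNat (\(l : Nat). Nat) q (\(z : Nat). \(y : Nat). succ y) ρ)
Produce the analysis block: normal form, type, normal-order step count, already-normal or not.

resulting normal form:
  refl (Vec (Eq Nat 1 1) 0) (vnil (Eq Nat 1 1))
type:
  Eq (Vec (Eq Nat 1 1) 0) (vnil (Eq Nat 1 1)) (vnil (Eq Nat 1 1))
steps to reach normal form (normal order): 5
started in normal form: no
first contracted redex: a beta-redex


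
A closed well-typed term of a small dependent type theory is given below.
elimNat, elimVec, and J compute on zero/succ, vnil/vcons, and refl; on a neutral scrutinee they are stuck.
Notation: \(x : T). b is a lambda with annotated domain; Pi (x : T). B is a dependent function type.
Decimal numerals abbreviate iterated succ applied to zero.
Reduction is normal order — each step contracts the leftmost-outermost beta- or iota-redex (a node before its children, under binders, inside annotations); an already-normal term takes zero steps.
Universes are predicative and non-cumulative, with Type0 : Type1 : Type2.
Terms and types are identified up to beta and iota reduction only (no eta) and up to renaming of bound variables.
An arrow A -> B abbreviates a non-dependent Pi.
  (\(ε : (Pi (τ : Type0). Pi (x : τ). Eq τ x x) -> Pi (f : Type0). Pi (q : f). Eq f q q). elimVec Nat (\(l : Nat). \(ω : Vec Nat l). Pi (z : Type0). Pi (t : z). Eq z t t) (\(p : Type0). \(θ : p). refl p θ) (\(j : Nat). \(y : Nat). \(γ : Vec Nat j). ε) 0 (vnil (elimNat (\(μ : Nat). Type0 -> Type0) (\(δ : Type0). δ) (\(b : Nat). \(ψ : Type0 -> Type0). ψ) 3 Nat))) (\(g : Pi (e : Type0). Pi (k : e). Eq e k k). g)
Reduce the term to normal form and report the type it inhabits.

resulting normal form:
  \(ε : Type0). \(τ : ε). refl ε τ
inferred type:
  Pi (ε : Type0). Pi (τ : ε). Eq ε τ τ
observation: contracting a beta-redex first, the term normalizes in 2 steps.


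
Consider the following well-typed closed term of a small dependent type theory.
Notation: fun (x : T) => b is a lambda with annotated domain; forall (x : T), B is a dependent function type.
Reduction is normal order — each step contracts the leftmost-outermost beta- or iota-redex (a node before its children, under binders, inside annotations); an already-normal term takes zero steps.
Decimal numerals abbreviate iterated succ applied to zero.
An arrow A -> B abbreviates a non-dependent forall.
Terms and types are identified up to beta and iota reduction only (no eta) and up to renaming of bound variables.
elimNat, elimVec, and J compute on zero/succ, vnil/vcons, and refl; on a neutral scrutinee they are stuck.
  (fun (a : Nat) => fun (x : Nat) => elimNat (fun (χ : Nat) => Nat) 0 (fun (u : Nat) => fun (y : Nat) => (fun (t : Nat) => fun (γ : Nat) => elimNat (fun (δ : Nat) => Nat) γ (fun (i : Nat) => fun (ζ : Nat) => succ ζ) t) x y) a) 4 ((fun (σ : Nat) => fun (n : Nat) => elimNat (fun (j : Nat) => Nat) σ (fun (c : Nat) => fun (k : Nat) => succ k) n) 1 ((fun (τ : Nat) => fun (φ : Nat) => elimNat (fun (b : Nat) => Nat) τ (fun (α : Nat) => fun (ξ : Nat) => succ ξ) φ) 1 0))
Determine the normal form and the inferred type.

normal form:
  8
inferred type:
  Nat


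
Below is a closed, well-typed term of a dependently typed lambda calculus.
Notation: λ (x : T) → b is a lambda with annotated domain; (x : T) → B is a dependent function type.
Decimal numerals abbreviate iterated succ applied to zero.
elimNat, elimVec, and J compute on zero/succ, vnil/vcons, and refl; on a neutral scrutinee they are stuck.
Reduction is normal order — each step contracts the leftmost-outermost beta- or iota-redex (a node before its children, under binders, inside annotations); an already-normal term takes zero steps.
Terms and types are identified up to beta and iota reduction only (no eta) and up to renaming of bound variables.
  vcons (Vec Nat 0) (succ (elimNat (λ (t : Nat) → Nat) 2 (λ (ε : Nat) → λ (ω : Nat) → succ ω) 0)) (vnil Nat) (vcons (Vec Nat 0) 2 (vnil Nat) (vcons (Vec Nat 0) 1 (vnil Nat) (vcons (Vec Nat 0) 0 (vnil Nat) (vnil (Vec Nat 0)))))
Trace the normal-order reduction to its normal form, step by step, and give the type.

normal-order reduction:
  vcons (Vec Nat 0) (succ (elimNat (λ (t : Nat) → Nat) 2 (λ (ε : Nat) → λ (ω : Nat) → succ ω) 0)) (vnil Nat) (vcons (Vec Nat 0) 2 (vnil Nat) (vcons (Vec Nat 0) 1 (vnil Nat) (vcons (Vec Nat 0) 0 (vnil Nat) (vnil (Vec Nat 0)))))
  ~> vcons (Vec Nat 0) 3 (vnil Nat) (vcons (Vec Nat 0) 2 (vnil Nat) (vcons (Vec Nat 0) 1 (vnil Nat) (vcons (Vec Nat 0) 0 (vnil Nat) (vnil (Vec Nat 0)))))
type:
  Vec (Vec Nat 0) 4


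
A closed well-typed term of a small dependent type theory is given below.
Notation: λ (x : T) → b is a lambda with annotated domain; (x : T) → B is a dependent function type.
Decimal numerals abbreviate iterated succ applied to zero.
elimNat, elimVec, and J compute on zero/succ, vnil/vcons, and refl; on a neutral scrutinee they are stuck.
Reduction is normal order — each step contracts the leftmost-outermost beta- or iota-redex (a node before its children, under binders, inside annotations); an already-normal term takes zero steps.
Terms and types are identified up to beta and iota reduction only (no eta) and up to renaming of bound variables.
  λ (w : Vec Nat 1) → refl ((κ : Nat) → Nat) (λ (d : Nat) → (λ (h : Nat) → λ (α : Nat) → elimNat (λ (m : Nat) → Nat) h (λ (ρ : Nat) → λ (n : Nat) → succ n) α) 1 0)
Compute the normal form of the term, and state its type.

resulting normal form:
  λ (w : Vec Nat 1) → refl ((κ : Nat) → Nat) (λ (d : Nat) → 1)
the term's type:
  (w : Vec Nat 1) → Eq ((κ : Nat) → Nat) (λ (d : Nat) → 1) (λ (h : Nat) → 1)


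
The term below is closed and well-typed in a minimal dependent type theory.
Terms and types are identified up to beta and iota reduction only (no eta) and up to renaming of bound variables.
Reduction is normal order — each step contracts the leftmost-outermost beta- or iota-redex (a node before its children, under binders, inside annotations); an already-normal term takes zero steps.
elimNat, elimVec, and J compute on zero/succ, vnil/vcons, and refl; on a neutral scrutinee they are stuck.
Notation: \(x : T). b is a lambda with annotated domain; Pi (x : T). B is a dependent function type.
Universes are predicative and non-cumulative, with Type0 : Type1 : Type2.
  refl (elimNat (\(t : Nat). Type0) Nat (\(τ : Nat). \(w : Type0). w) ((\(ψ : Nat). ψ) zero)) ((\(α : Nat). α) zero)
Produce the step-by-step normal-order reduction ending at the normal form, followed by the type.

normal-order reduction:
  refl (elimNat (\(t : Nat). Type0) Nat (\(τ : Nat). \(w : Type0). w) ((\(ψ : Nat). ψ) zero)) ((\(α : Nat). α) zero)
  ~> refl (elimNat (\(t : Nat). Type0) Nat (\(τ : Nat). \(w : Type0). w) zero) ((\(ψ : Nat). ψ) zero)
  ~> refl Nat ((\(t : Nat). t) zero)
  ~> refl Nat zero
the term's type:
  Eq Nat zero zero


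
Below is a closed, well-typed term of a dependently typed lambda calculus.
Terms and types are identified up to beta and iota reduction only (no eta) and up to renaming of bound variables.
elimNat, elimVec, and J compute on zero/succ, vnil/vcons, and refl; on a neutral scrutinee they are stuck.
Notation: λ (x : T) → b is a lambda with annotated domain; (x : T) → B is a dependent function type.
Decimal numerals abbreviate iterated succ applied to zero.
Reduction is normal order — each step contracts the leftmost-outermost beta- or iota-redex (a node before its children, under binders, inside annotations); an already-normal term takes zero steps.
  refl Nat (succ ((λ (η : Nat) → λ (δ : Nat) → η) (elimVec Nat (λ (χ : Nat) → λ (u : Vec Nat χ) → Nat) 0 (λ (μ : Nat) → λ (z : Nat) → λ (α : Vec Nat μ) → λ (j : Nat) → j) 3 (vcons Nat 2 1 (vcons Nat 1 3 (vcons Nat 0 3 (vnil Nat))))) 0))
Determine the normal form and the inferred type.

reduced normal form:
  refl Nat 1
type:
  Eq Nat 1 1
observation: reduction starts at a beta-redex, and 18 normal-order steps reach the normal form.


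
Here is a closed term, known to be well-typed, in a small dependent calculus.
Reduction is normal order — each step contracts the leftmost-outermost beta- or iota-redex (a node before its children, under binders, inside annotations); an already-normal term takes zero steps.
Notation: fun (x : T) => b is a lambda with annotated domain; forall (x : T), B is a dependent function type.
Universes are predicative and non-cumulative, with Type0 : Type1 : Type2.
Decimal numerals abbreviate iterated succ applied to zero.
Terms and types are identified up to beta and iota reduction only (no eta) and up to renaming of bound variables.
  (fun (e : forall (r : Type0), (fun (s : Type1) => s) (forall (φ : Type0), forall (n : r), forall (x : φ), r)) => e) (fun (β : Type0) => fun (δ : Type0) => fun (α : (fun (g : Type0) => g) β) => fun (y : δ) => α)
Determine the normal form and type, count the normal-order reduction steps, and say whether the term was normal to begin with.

normal form:
  fun (e : Type0) => fun (r : Type0) => fun (s : e) => fun (φ : r) => s
the term's type:
  forall (e : Type0), forall (r : Type0), forall (s : e), forall (φ : r), e
steps to reach normal form (normal order): 2
already normal: no
first contracted redex: a beta-redex


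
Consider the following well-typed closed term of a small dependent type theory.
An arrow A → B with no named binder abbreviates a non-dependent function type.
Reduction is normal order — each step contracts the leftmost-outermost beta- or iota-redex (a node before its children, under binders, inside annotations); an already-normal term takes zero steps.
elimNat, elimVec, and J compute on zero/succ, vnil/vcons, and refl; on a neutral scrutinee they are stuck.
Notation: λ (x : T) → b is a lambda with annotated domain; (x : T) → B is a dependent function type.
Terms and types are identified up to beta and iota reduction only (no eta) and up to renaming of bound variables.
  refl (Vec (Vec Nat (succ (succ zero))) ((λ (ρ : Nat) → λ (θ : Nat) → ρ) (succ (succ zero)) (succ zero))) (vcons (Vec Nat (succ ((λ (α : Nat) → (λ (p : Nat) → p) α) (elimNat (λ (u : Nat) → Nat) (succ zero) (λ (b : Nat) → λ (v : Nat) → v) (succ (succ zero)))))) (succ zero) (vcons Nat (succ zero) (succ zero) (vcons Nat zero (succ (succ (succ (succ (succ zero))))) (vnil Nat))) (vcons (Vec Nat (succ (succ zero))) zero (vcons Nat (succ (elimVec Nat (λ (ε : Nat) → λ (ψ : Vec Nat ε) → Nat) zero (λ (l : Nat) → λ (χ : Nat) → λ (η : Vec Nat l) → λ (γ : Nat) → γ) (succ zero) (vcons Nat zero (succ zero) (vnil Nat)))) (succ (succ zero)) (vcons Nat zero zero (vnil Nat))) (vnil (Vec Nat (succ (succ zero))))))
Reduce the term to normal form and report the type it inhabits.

reduced normal form:
  refl (Vec (Vec Nat (succ (succ zero))) (succ (succ zero))) (vcons (Vec Nat (succ (succ zero))) (succ zero) (vcons Nat (succ zero) (succ zero) (vcons Nat zero (succ (succ (succ (succ (succ zero))))) (vnil Nat))) (vcons (Vec Nat (succ (succ zero))) zero (vcons Nat (succ zero) (succ (succ zero)) (vcons Nat zero zero (vnil Nat))) (vnil (Vec Nat (succ (succ zero))))))
inferred type:
  Eq (Vec (Vec Nat (succ (succ zero))) (succ (succ zero))) (vcons (Vec Nat (succ (succ zero))) (succ zero) (vcons Nat (succ zero) (succ zero) (vcons Nat zero (succ (succ (succ (succ (succ zero))))) (vnil Nat))) (vcons (Vec Nat (succ (succ zero))) zero (vcons Nat (succ zero) (succ (succ zero)) (vcons Nat zero zero (vnil Nat))) (vnil (Vec Nat (succ (succ zero)))))) (vcons (Vec Nat (succ (succ zero))) (succ zero) (vcons Nat (succ zero) (succ zero) (vcons Nat zero (succ (succ (succ (succ (succ zero))))) (vnil Nat))) (vcons (Vec Nat (succ (succ zero))) zero (vcons Nat (succ zero) (succ (succ zero)) (vcons Nat zero zero (vnil Nat))) (vnil (Vec Nat (succ (succ zero))))))


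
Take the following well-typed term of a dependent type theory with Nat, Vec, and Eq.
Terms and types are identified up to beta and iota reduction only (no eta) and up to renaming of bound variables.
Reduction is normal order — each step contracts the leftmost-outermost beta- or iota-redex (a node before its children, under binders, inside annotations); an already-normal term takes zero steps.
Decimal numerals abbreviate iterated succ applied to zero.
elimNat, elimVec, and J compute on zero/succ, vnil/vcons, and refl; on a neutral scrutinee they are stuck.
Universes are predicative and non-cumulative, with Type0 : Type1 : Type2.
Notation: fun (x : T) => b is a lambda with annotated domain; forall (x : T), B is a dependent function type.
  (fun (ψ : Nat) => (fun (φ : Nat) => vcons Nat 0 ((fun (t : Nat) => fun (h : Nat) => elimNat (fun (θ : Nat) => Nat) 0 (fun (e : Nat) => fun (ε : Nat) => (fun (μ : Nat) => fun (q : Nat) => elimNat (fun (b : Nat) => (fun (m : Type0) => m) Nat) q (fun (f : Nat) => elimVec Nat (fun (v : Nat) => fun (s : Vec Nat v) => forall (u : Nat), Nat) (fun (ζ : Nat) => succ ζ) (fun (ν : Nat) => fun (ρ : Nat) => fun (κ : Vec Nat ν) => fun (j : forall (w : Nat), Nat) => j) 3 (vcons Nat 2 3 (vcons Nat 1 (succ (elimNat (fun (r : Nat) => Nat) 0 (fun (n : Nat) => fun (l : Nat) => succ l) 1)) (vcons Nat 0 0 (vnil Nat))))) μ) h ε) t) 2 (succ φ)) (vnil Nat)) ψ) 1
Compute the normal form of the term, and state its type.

normal form:
  vcons Nat 0 4 (vnil Nat)
inferred type:
  Vec Nat 1


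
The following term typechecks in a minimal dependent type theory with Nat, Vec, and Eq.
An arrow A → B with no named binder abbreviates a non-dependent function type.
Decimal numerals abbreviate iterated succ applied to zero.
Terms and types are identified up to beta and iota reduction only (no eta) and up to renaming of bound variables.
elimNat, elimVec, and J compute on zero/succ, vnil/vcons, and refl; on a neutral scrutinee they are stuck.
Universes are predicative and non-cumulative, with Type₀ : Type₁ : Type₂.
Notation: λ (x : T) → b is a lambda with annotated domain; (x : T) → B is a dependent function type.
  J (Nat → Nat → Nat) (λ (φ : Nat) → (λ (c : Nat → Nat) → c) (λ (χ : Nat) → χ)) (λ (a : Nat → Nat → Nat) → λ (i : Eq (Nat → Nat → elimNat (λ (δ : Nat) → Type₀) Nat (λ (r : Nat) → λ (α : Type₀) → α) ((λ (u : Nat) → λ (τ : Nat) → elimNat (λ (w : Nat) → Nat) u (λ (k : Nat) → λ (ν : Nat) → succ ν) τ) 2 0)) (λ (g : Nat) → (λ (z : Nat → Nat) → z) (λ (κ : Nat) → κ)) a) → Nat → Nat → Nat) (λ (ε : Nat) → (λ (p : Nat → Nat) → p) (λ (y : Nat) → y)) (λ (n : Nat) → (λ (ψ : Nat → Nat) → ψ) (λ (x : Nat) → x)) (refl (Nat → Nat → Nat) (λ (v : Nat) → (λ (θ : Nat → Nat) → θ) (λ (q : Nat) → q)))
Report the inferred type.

type:
  Nat → Nat → Nat


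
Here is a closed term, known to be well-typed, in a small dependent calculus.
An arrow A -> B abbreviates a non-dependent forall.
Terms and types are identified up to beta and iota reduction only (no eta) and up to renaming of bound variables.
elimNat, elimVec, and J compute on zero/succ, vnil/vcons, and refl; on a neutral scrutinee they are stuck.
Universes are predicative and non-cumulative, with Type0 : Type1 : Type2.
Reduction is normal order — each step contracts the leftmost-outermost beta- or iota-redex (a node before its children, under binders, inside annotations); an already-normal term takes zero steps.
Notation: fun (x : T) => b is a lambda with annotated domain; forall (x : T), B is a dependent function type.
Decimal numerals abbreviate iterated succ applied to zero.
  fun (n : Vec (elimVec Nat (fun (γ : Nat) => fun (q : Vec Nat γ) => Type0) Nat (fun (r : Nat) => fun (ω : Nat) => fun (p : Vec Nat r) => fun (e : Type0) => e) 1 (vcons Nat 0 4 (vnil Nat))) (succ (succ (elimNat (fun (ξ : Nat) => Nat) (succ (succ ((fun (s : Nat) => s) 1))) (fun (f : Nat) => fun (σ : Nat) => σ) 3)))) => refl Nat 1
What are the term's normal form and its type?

reduced normal form:
  fun (n : Vec Nat 5) => refl Nat 1
type:
  Vec Nat 5 -> Eq Nat 1 1


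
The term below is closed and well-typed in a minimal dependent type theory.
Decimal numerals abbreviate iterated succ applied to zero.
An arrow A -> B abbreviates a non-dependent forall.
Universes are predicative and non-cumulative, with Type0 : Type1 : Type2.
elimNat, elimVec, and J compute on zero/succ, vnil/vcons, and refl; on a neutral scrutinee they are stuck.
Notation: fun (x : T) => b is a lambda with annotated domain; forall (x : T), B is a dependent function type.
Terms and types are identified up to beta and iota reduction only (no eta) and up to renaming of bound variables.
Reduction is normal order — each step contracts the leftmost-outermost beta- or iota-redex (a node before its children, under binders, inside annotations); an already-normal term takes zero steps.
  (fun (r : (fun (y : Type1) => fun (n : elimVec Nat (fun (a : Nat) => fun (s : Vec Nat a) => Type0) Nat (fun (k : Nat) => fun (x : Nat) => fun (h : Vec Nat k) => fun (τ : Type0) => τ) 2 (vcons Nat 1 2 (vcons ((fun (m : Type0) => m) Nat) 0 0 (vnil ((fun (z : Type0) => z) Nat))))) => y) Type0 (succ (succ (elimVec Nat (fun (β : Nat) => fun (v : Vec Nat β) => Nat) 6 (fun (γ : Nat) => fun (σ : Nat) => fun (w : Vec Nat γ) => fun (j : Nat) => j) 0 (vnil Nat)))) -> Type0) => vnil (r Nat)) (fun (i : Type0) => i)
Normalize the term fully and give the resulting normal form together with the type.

resulting normal form:
  vnil Nat
inferred type:
  Vec Nat 0
observation: 2 normal-order steps normalize the term, beginning with a beta-redex.


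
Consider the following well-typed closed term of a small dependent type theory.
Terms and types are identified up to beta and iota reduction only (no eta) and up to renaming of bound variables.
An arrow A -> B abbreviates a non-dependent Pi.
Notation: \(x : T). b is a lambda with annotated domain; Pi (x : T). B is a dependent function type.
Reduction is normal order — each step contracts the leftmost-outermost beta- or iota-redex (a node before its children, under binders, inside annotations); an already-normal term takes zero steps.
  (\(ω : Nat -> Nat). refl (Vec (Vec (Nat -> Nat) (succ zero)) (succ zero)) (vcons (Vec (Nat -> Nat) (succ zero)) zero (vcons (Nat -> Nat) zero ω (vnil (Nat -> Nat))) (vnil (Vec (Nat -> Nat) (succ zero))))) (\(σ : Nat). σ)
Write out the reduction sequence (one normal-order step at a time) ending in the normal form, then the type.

normal-order reduction:
  (\(ω : Nat -> Nat). refl (Vec (Vec (Nat -> Nat) (succ zero)) (succ zero)) (vcons (Vec (Nat -> Nat) (succ zero)) zero (vcons (Nat -> Nat) zero ω (vnil (Nat -> Nat))) (vnil (Vec (Nat -> Nat) (succ zero))))) (\(σ : Nat). σ)
  ~> refl (Vec (Vec (Nat -> Nat) (succ zero)) (succ zero)) (vcons (Vec (Nat -> Nat) (succ zero)) zero (vcons (Nat -> Nat) zero (\(ω : Nat). ω) (vnil (Nat -> Nat))) (vnil (Vec (Nat -> Nat) (succ zero))))
type:
  Eq (Vec (Vec (Nat -> Nat) (succ zero)) (succ zero)) (vcons (Vec (Nat -> Nat) (succ zero)) zero (vcons (Nat -> Nat) zero (\(ω : Nat). ω) (vnil (Nat -> Nat))) (vnil (Vec (Nat -> Nat) (succ zero)))) (vcons (Vec (Nat -> Nat) (succ zero)) zero (vcons (Nat -> Nat) zero (\(σ : Nat). σ) (vnil (Nat -> Nat))) (vnil (Vec (Nat -> Nat) (succ zero))))


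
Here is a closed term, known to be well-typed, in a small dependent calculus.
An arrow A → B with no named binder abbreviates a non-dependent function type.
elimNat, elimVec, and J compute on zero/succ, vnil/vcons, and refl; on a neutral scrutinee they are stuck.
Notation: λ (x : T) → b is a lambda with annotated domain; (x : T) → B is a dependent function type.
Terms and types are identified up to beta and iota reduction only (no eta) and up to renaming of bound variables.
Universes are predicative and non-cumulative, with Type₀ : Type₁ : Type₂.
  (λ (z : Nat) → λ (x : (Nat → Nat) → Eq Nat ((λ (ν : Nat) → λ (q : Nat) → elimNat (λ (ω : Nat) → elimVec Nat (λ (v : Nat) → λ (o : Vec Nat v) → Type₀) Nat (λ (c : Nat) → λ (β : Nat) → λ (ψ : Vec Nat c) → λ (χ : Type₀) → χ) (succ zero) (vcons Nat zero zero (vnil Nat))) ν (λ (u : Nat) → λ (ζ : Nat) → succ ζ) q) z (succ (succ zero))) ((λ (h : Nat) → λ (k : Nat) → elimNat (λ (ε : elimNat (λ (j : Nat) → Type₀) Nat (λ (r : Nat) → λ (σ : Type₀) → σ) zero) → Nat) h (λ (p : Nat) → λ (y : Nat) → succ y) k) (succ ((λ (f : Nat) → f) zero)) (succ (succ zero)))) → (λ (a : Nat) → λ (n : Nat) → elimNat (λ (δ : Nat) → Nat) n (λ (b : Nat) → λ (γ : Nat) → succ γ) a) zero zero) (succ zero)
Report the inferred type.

inferred type:
  ((Nat → Nat) → Eq Nat (succ (succ (succ zero))) (succ (succ (succ zero)))) → Nat


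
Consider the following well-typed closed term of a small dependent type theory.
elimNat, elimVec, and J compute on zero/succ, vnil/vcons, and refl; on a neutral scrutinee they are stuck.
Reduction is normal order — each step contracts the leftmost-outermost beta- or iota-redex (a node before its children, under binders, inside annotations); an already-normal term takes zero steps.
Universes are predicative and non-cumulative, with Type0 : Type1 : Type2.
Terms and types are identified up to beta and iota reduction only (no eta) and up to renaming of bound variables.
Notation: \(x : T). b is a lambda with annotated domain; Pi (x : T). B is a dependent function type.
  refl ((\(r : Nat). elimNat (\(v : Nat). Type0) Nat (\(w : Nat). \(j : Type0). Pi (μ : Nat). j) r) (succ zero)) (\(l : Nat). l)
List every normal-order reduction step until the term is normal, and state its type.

normal-order reduction sequence:
  refl ((\(r : Nat). elimNat (\(v : Nat). Type0) Nat (\(w : Nat). \(j : Type0). Pi (μ : Nat). j) r) (succ zero)) (\(l : Nat). l)
  ~> refl (elimNat (\(r : Nat). Type0) Nat (\(v : Nat). \(w : Type0). Pi (j : Nat). w) (succ zero)) (\(μ : Nat). μ)
  ~> refl ((\(r : Nat). \(v : Type0). Pi (w : Nat). v) zero (elimNat (\(j : Nat). Type0) Nat (\(μ : Nat). \(l : Type0). Pi (γ : Nat). l) zero)) (\(b : Nat). b)
  ~> refl ((\(r : Type0). Pi (v : Nat). r) (elimNat (\(w : Nat). Type0) Nat (\(j : Nat). \(μ : Type0). Pi (l : Nat). μ) zero)) (\(γ : Nat). γ)
  ~> refl (Pi (r : Nat). elimNat (\(v : Nat). Type0) Nat (\(w : Nat). \(j : Type0). Pi (μ : Nat). j) zero) (\(l : Nat). l)
  ~> refl (Pi (r : Nat). Nat) (\(v : Nat). v)
type:
  Eq (Pi (r : Nat). Nat) (\(v : Nat). v) (\(w : Nat). w)


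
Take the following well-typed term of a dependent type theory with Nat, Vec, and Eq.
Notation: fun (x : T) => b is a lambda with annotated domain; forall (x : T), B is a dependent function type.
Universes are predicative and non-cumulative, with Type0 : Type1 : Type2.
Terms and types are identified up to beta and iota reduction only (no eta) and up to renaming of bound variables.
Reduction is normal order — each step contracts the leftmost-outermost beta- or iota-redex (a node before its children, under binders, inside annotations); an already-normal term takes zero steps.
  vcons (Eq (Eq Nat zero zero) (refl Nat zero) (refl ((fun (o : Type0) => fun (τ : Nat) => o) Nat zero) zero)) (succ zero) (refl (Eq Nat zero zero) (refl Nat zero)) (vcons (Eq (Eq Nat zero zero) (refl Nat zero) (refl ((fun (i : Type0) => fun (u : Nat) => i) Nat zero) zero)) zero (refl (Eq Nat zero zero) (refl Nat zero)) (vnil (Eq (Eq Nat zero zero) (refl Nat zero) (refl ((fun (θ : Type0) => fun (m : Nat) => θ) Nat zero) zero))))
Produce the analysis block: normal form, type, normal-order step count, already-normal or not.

reduced normal form:
  vcons (Eq (Eq Nat zero zero) (refl Nat zero) (refl Nat zero)) (succ zero) (refl (Eq Nat zero zero) (refl Nat zero)) (vcons (Eq (Eq Nat zero zero) (refl Nat zero) (refl Nat zero)) zero (refl (Eq Nat zero zero) (refl Nat zero)) (vnil (Eq (Eq Nat zero zero) (refl Nat zero) (refl Nat zero))))
type:
  Vec (Eq (Eq Nat zero zero) (refl Nat zero) (refl Nat zero)) (succ (succ zero))
steps to reach normal form (normal order): 6
started in normal form: no
first contracted redex: a beta-redex


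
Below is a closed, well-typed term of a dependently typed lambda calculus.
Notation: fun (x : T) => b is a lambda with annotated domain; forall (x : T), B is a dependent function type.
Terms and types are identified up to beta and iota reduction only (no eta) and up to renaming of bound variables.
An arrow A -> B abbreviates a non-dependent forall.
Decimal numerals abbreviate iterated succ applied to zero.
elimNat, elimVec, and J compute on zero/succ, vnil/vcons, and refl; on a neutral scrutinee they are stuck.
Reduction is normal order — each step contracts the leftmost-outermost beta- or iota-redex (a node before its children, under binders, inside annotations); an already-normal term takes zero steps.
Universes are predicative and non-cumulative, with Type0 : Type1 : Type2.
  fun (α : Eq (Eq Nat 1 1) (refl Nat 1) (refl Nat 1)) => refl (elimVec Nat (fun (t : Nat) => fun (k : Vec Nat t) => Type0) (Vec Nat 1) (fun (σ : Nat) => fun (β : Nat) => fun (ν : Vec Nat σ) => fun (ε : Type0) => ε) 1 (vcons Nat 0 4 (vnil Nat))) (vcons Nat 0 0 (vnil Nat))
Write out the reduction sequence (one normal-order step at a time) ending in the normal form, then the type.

normal-order reduction:
  fun (α : Eq (Eq Nat 1 1) (refl Nat 1) (refl Nat 1)) => refl (elimVec Nat (fun (t : Nat) => fun (k : Vec Nat t) => Type0) (Vec Nat 1) (fun (σ : Nat) => fun (β : Nat) => fun (ν : Vec Nat σ) => fun (ε : Type0) => ε) 1 (vcons Nat 0 4 (vnil Nat))) (vcons Nat 0 0 (vnil Nat))
  ~> fun (α : Eq (Eq Nat 1 1) (refl Nat 1) (refl Nat 1)) => refl ((fun (t : Nat) => fun (k : Nat) => fun (σ : Vec Nat t) => fun (β : Type0) => β) 0 4 (vnil Nat) (elimVec Nat (fun (ν : Nat) => fun (ε : Vec Nat ν) => Type0) (Vec Nat 1) (fun (y : Nat) => fun (o : Nat) => fun (b : Vec Nat y) => fun (u : Type0) => u) 0 (vnil Nat))) (vcons Nat 0 0 (vnil Nat))
  ~> fun (α : Eq (Eq Nat 1 1) (refl Nat 1) (refl Nat 1)) => refl ((fun (t : Nat) => fun (k : Vec Nat 0) => fun (σ : Type0) => σ) 4 (vnil Nat) (elimVec Nat (fun (β : Nat) => fun (ν : Vec Nat β) => Type0) (Vec Nat 1) (fun (ε : Nat) => fun (y : Nat) => fun (o : Vec Nat ε) => fun (b : Type0) => b) 0 (vnil Nat))) (vcons Nat 0 0 (vnil Nat))
  ~> fun (α : Eq (Eq Nat 1 1) (refl Nat 1) (refl Nat 1)) => refl ((fun (t : Vec Nat 0) => fun (k : Type0) => k) (vnil Nat) (elimVec Nat (fun (σ : Nat) => fun (β : Vec Nat σ) => Type0) (Vec Nat 1) (fun (ν : Nat) => fun (ε : Nat) => fun (y : Vec Nat ν) => fun (o : Type0) => o) 0 (vnil Nat))) (vcons Nat 0 0 (vnil Nat))
  ~> fun (α : Eq (Eq Nat 1 1) (refl Nat 1) (refl Nat 1)) => refl ((fun (t : Type0) => t) (elimVec Nat (fun (k : Nat) => fun (σ : Vec Nat k) => Type0) (Vec Nat 1) (fun (β : Nat) => fun (ν : Nat) => fun (ε : Vec Nat β) => fun (y : Type0) => y) 0 (vnil Nat))) (vcons Nat 0 0 (vnil Nat))
  ~> fun (α : Eq (Eq Nat 1 1) (refl Nat 1) (refl Nat 1)) => refl (elimVec Nat (fun (t : Nat) => fun (k : Vec Nat t) => Type0) (Vec Nat 1) (fun (σ : Nat) => fun (β : Nat) => fun (ν : Vec Nat σ) => fun (ε : Type0) => ε) 0 (vnil Nat)) (vcons Nat 0 0 (vnil Nat))
  ~> fun (α : Eq (Eq Nat 1 1) (refl Nat 1) (refl Nat 1)) => refl (Vec Nat 1) (vcons Nat 0 0 (vnil Nat))
the term's type:
  Eq (Eq Nat 1 1) (refl Nat 1) (refl Nat 1) -> Eq (Vec Nat 1) (vcons Nat 0 0 (vnil Nat)) (vcons Nat 0 0 (vnil Nat))


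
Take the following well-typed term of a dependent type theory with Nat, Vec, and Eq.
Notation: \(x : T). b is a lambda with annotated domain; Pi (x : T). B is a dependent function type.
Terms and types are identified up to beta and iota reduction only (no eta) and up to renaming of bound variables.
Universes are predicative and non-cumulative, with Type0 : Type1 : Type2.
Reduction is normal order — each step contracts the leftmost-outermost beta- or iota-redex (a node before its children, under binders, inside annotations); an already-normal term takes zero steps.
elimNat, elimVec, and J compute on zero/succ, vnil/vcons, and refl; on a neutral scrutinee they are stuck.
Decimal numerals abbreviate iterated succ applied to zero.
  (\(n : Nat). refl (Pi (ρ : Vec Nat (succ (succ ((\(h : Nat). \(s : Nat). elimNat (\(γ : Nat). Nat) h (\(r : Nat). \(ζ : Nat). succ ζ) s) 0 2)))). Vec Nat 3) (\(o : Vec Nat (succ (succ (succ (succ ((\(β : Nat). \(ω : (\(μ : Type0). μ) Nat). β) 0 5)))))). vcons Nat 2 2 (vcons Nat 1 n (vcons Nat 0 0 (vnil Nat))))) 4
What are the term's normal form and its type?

normal form:
  refl (Pi (n : Vec Nat 4). Vec Nat 3) (\(ρ : Vec Nat 4). vcons Nat 2 2 (vcons Nat 1 4 (vcons Nat 0 0 (vnil Nat))))
inferred type:
  Eq (Pi (n : Vec Nat 4). Vec Nat 3) (\(ρ : Vec Nat 4). vcons Nat 2 2 (vcons Nat 1 4 (vcons Nat 0 0 (vnil Nat)))) (\(h : Vec Nat 4). vcons Nat 2 2 (vcons Nat 1 4 (vcons Nat 0 0 (vnil Nat))))


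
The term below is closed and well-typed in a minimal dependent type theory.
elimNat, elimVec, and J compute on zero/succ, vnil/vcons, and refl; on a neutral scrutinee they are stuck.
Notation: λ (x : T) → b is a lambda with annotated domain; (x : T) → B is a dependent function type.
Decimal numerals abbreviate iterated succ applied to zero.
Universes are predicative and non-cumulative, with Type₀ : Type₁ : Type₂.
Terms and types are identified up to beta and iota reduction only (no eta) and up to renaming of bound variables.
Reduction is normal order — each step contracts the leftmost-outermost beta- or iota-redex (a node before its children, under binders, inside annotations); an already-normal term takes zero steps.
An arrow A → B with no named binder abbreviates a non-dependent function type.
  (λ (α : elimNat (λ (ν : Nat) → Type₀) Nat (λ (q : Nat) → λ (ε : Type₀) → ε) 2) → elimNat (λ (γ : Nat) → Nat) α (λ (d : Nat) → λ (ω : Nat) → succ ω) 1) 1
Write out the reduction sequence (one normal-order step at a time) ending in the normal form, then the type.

reduction (normal order):
  (λ (α : elimNat (λ (ν : Nat) → Type₀) Nat (λ (q : Nat) → λ (ε : Type₀) → ε) 2) → elimNat (λ (γ : Nat) → Nat) α (λ (d : Nat) → λ (ω : Nat) → succ ω) 1) 1
  ~> elimNat (λ (α : Nat) → Nat) 1 (λ (ν : Nat) → λ (q : Nat) → succ q) 1
  ~> (λ (α : Nat) → λ (ν : Nat) → succ ν) 0 (elimNat (λ (q : Nat) → Nat) 1 (λ (ε : Nat) → λ (γ : Nat) → succ γ) 0)
  ~> (λ (α : Nat) → succ α) (elimNat (λ (ν : Nat) → Nat) 1 (λ (q : Nat) → λ (ε : Nat) → succ ε) 0)
  ~> succ (elimNat (λ (α : Nat) → Nat) 1 (λ (ν : Nat) → λ (q : Nat) → succ q) 0)
  ~> 2
the term's type:
  Nat


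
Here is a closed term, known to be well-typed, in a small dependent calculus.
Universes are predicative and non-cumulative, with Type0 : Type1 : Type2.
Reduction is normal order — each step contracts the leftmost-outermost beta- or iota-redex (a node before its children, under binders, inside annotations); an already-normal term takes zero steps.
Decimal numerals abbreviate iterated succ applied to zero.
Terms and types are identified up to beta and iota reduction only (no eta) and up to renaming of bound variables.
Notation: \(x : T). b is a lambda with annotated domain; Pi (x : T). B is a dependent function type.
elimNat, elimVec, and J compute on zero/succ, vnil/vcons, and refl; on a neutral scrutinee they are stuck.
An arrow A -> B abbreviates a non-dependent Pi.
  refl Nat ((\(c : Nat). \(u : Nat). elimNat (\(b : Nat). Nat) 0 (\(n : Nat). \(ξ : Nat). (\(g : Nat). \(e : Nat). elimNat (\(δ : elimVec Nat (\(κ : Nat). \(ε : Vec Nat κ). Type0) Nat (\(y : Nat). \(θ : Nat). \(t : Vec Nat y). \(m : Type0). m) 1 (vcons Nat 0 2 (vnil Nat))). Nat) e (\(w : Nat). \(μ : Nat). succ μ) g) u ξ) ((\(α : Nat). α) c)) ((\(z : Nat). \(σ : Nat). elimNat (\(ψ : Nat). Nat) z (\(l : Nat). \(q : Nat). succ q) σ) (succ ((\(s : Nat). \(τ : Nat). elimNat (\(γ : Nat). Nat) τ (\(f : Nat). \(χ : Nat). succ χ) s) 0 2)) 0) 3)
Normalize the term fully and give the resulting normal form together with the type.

reduced normal form:
  refl Nat 9
the term's type:
  Eq Nat 9 9


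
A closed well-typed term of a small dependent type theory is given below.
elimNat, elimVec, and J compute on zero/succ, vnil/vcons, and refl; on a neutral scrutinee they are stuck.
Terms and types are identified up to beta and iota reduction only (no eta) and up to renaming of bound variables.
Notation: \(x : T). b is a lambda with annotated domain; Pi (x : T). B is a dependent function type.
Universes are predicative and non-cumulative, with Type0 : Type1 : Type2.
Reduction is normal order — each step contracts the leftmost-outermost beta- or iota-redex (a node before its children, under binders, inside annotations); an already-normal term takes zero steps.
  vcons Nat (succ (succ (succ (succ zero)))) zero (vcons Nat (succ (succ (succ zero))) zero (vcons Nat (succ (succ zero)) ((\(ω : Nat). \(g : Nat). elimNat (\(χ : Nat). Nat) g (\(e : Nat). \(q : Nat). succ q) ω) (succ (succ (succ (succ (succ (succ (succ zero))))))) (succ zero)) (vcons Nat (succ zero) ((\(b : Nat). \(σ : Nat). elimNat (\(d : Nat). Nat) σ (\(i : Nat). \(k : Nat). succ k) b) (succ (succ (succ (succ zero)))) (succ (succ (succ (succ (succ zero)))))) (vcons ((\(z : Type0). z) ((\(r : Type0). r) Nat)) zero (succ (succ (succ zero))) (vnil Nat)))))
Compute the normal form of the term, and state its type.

resulting normal form:
  vcons Nat (succ (succ (succ (succ zero)))) zero (vcons Nat (succ (succ (succ zero))) zero (vcons Nat (succ (succ zero)) (succ (succ (succ (succ (succ (succ (succ (succ zero)))))))) (vcons Nat (succ zero) (succ (succ (succ (succ (succ (succ (succ (succ (succ zero))))))))) (vcons Nat zero (succ (succ (succ zero))) (vnil Nat)))))
inferred type:
  Vec Nat (succ (succ (succ (succ (succ zero)))))
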